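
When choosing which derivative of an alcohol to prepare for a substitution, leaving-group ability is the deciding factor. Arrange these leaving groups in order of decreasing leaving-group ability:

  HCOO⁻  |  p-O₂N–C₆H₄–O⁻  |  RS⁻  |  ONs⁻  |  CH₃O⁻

ONs⁻ > HCOO⁻ > p-O₂N–C₆H₄–O⁻ > RS⁻ > CH₃O⁻

ONs⁻: pKₐ(p-O₂NC₆H₄SO₃H) ≈ -3.5
HCOO⁻: pKₐ(HCOOH) ≈ 3.8 — resonance-stabilised carboxylate
p-O₂N–C₆H₄–O⁻: pKₐ(p-nitrophenol) ≈ 7.2
RS⁻: pKₐ(RSH (a thiol)) ≈ 10.5
CH₃O⁻: pKₐ(CH₃OH) ≈ 15.5 — strong base; alkoxides do not leave unassisted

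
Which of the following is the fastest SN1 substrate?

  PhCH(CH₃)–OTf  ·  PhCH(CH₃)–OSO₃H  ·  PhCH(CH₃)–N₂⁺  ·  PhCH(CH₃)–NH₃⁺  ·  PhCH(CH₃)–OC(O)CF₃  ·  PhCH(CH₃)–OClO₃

PhCH(CH₃)–N₂⁺

The skeletons are identical, so relative rate is governed entirely by leaving-group ability.
The more stable X⁻ (or X) is on its own — i.e. the weaker a base it is — the better a leaving group it makes.
PhCH(CH₃)–N₂⁺ loses N₂: no meaningful conjugate acid; N₂ departs as an exceptionally stable neutral molecule
PhCH(CH₃)–OTf loses OTf⁻: pKₐ(CF₃SO₃H (triflic acid)) ≈ -14
PhCH(CH₃)–OClO₃ loses ClO₄⁻: pKₐ(HClO₄) ≈ -10
PhCH(CH₃)–OSO₃H loses HSO₄⁻: pKₐ(H₂SO₄) ≈ -3
PhCH(CH₃)–OC(O)CF₃ loses CF₃COO⁻: pKₐ(CF₃COOH) ≈ 0.2
PhCH(CH₃)–NH₃⁺ loses NH₃: pKₐ(NH₄⁺) ≈ 9.2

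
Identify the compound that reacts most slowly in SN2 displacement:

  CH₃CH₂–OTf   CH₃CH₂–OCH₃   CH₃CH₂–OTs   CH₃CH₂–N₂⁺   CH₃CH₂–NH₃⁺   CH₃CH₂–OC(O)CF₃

The skeletons are identical, so relative rate is governed entirely by leaving-group ability.
Leaving-group ability tracks the stability of the departed species; conjugate-acid pKₐ is the usual yardstick (lower pKₐ → better LG).
CH₃CH₂–N₂⁺ loses N₂: no meaningful conjugate acid; N₂ departs as an exceptionally stable neutral molecule
CH₃CH₂–OTf loses OTf⁻: pKₐ(CF₃SO₃H (triflic acid)) ≈ -14
CH₃CH₂–OTs loses OTs⁻: pKₐ(p-CH₃C₆H₄SO₃H (TsOH)) ≈ -2.8
CH₃CH₂–OC(O)CF₃ loses CF₃COO⁻: pKₐ(CF₃COOH) ≈ 0.2
CH₃CH₂–NH₃⁺ loses NH₃: pKₐ(NH₄⁺) ≈ 9.2
CH₃CH₂–OCH₃ loses CH₃O⁻: pKₐ(CH₃OH) ≈ 15.5

CH₃CH₂–OCH₃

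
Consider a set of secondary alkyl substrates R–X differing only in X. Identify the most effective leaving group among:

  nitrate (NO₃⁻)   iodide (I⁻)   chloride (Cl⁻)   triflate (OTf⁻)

triflate (OTf⁻)

The more stable X⁻ (or X) is on its own — i.e. the weaker a base it is — the better a leaving group it makes.
triflate (OTf⁻): pKₐ(CF₃SO₃H (triflic acid)) ≈ -14
iodide (I⁻): pKₐ(HI) ≈ -10
chloride (Cl⁻): pKₐ(HCl) ≈ -7
nitrate (NO₃⁻): pKₐ(HNO₃) ≈ -1.3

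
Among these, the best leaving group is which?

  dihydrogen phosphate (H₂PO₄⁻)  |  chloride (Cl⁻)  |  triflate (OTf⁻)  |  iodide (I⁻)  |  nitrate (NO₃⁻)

triflate (OTf⁻)

triflate (OTf⁻): pKₐ(CF₃SO₃H (triflic acid)) ≈ -14
iodide (I⁻): pKₐ(HI) ≈ -10
chloride (Cl⁻): pKₐ(HCl) ≈ -7
nitrate (NO₃⁻): pKₐ(HNO₃) ≈ -1.3
dihydrogen phosphate (H₂PO₄⁻): pKₐ(H₃PO₄) ≈ 2.1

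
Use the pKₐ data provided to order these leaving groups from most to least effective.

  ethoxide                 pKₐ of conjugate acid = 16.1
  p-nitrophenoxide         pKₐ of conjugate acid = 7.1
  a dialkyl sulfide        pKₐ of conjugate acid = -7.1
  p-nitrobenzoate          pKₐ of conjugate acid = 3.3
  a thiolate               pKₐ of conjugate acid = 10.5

Lower conjugate-acid pKₐ ⇒ weaker base ⇒ better leaving group.
Sorting by the given values: a dialkyl sulfide (-7.1), p-nitrobenzoate (3.3), p-nitrophenoxide (7.1), a thiolate (10.5), ethoxide (16.1).

a dialkyl sulfide > p-nitrobenzoate > p-nitrophenoxide > a thiolate > ethoxide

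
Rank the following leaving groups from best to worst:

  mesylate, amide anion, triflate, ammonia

triflate > mesylate > ammonia > amide anion

triflate: pKₐ(CF₃SO₃H (triflic acid)) ≈ -14 — charge spread over three oxygens and a CF₃ group; the premier leaving group in synthesis
mesylate: pKₐ(CH₃SO₃H (MsOH)) ≈ -1.9 — resonance-delocalised alkanesulfonate
ammonia: pKₐ(NH₄⁺) ≈ 9.2
amide anion: pKₐ(NH₃) ≈ 38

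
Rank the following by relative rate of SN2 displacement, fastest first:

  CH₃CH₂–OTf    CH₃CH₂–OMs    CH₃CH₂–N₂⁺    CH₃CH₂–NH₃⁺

CH₃CH₂–N₂⁺ > CH₃CH₂–OTf > CH₃CH₂–OMs > CH₃CH₂–NH₃⁺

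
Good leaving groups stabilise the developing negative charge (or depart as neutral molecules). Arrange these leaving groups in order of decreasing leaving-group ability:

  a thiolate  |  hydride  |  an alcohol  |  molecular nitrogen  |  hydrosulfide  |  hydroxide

The more stable X⁻ (or X) is on its own — i.e. the weaker a base it is — the better a leaving group it makes.
molecular nitrogen: no meaningful conjugate acid; N₂ departs as an exceptionally stable neutral molecule
an alcohol: pKₐ(R'OH₂⁺) ≈ -2.4
hydrosulfide: pKₐ(H₂S) ≈ 7
a thiolate: pKₐ(RSH (a thiol)) ≈ 10.5
hydroxide: pKₐ(H₂O) ≈ 15.7
hydride: pKₐ(H₂) ≈ 36

molecular nitrogen > an alcohol > hydrosulfide > a thiolate > hydroxide > hydride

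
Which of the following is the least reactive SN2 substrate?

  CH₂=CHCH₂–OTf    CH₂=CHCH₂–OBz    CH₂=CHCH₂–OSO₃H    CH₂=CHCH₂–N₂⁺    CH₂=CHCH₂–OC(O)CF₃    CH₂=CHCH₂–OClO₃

Same R in every case — rank the leaving groups.
The more stable X⁻ (or X) is on its own — i.e. the weaker a base it is — the better a leaving group it makes.
CH₂=CHCH₂–N₂⁺ loses N₂: no meaningful conjugate acid; N₂ departs as an exceptionally stable neutral molecule
CH₂=CHCH₂–OTf loses OTf⁻: pKₐ(CF₃SO₃H (triflic acid)) ≈ -14
CH₂=CHCH₂–OClO₃ loses ClO₄⁻: pKₐ(HClO₄) ≈ -10
CH₂=CHCH₂–OSO₃H loses HSO₄⁻: pKₐ(H₂SO₄) ≈ -3
CH₂=CHCH₂–OC(O)CF₃ loses CF₃COO⁻: pKₐ(CF₃COOH) ≈ 0.2
CH₂=CHCH₂–OBz loses PhCOO⁻: pKₐ(C₆H₅COOH) ≈ 4.2

CH₂=CHCH₂–OBz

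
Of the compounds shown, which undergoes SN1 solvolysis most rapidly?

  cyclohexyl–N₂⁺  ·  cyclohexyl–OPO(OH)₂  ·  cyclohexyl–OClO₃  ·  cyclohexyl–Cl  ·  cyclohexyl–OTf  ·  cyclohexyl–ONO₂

The skeletons are identical, so relative rate is governed entirely by leaving-group ability.
A good leaving group is a weak base: the lower the pKₐ of its conjugate acid, the more readily it departs.
cyclohexyl–N₂⁺ loses N₂: no meaningful conjugate acid; N₂ departs as an exceptionally stable neutral molecule
cyclohexyl–OTf loses OTf⁻: pKₐ(CF₃SO₃H (triflic acid)) ≈ -14
cyclohexyl–OClO₃ loses ClO₄⁻: pKₐ(HClO₄) ≈ -10
cyclohexyl–Cl loses Cl⁻: pKₐ(HCl) ≈ -7
cyclohexyl–ONO₂ loses NO₃⁻: pKₐ(HNO₃) ≈ -1.3
cyclohexyl–OPO(OH)₂ loses H₂PO₄⁻: pKₐ(H₃PO₄) ≈ 2.1

cyclohexyl–N₂⁺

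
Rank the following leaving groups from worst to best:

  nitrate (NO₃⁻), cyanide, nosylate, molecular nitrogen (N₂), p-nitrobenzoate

cyanide < p-nitrobenzoate < nitrate (NO₃⁻) < nosylate < molecular nitrogen (N₂)

A good leaving group is a weak base: the lower the pKₐ of its conjugate acid, the more readily it departs.
molecular nitrogen (N₂): no meaningful conjugate acid; N₂ departs as an exceptionally stable neutral molecule
nosylate: pKₐ(p-O₂NC₆H₄SO₃H) ≈ -3.5
nitrate (NO₃⁻): pKₐ(HNO₃) ≈ -1.3
p-nitrobenzoate: pKₐ(p-nitrobenzoic acid) ≈ 3.4
cyanide: pKₐ(HCN) ≈ 9.2
Reversing gives the worst-to-best order requested.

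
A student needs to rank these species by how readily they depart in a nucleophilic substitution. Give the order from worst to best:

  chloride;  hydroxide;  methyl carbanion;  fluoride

chloride: pKₐ(HCl) ≈ -7 — moderately weak base
fluoride: pKₐ(HF) ≈ 3.2 — small and strongly basic; the poor halide leaving group
hydroxide: pKₐ(H₂O) ≈ 15.7 — strong base; essentially never leaves without prior activation
methyl carbanion: pKₐ(CH₄) ≈ 48
Reversing gives the worst-to-best order requested.

methyl carbanion < hydroxide < fluoride < chloride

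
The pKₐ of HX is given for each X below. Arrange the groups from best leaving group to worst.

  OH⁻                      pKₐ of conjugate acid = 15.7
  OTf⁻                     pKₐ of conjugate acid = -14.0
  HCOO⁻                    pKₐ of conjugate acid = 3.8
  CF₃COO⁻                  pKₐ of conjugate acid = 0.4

OTf⁻ > CF₃COO⁻ > HCOO⁻ > OH⁻

Lower conjugate-acid pKₐ ⇒ weaker base ⇒ better leaving group.
Sorting by the given values: OTf⁻ (-14.0), CF₃COO⁻ (0.4), HCOO⁻ (3.8), OH⁻ (15.7).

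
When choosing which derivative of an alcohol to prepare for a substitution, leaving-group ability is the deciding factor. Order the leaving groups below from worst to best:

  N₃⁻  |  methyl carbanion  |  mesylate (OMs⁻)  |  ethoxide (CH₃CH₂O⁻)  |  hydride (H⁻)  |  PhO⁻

Rank by basicity of the departing species: weakest base leaves most easily.
mesylate (OMs⁻): pKₐ(CH₃SO₃H (MsOH)) ≈ -1.9
N₃⁻: pKₐ(HN₃) ≈ 4.7
PhO⁻: pKₐ(C₆H₅OH (phenol)) ≈ 10
ethoxide (CH₃CH₂O⁻): pKₐ(CH₃CH₂OH) ≈ 16
hydride (H⁻): pKₐ(H₂) ≈ 36
methyl carbanion: pKₐ(CH₄) ≈ 48
The question asks for worst first, so the sequence is read in increasing leaving-group ability.

methyl carbanion < hydride (H⁻) < ethoxide (CH₃CH₂O⁻) < PhO⁻ < N₃⁻ < mesylate (OMs⁻)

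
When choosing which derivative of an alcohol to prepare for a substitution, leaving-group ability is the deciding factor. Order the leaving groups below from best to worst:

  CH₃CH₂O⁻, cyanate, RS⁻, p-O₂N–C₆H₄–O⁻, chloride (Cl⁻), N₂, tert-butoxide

N₂ > chloride (Cl⁻) > cyanate > p-O₂N–C₆H₄–O⁻ > RS⁻ > CH₃CH₂O⁻ > tert-butoxide

Rank by basicity of the departing species: weakest base leaves most easily.
N₂: no meaningful conjugate acid; N₂ departs as an exceptionally stable neutral molecule
chloride (Cl⁻): pKₐ(HCl) ≈ -7
cyanate: pKₐ(HOCN) ≈ 3.5
p-O₂N–C₆H₄–O⁻: pKₐ(p-nitrophenol) ≈ 7.2
RS⁻: pKₐ(RSH (a thiol)) ≈ 10.5
CH₃CH₂O⁻: pKₐ(CH₃CH₂OH) ≈ 16
tert-butoxide: pKₐ(t-BuOH) ≈ 18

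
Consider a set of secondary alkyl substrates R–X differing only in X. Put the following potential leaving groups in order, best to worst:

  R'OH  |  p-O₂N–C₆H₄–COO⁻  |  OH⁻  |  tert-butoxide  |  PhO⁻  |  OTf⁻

OTf⁻ > R'OH > p-O₂N–C₆H₄–COO⁻ > PhO⁻ > OH⁻ > tert-butoxide

Rank by basicity of the departing species: weakest base leaves most easily.
OTf⁻: pKₐ(CF₃SO₃H (triflic acid)) ≈ -14 — charge spread over three oxygens and a CF₃ group; the premier leaving group in synthesis
R'OH: pKₐ(R'OH₂⁺) ≈ -2.4
p-O₂N–C₆H₄–COO⁻: pKₐ(p-nitrobenzoic acid) ≈ 3.4 — electron-withdrawing nitro group stabilises the carboxylate
PhO⁻: pKₐ(C₆H₅OH (phenol)) ≈ 10
OH⁻: pKₐ(H₂O) ≈ 15.7
tert-butoxide: pKₐ(t-BuOH) ≈ 18 — bulky, strongly basic alkoxide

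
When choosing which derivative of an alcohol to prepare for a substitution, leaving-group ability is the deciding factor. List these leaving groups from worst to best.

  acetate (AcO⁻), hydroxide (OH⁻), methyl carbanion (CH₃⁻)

methyl carbanion (CH₃⁻) < hydroxide (OH⁻) < acetate (AcO⁻)

acetate (AcO⁻): pKₐ(CH₃COOH) ≈ 4.8 — resonance-stabilised but still a weak base
hydroxide (OH⁻): pKₐ(H₂O) ≈ 15.7 — strong base; essentially never leaves without prior activation
methyl carbanion (CH₃⁻): pKₐ(CH₄) ≈ 48
The question asks for worst first, so the sequence is read in increasing leaving-group ability.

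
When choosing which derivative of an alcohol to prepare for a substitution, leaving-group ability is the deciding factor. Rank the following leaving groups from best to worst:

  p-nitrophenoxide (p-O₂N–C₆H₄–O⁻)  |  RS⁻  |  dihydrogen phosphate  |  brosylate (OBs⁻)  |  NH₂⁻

The more stable X⁻ (or X) is on its own — i.e. the weaker a base it is — the better a leaving group it makes.
brosylate (OBs⁻): pKₐ(p-BrC₆H₄SO₃H) ≈ -2.8
dihydrogen phosphate: pKₐ(H₃PO₄) ≈ 2.1 — moderate base; biological leaving group after further activation
p-nitrophenoxide (p-O₂N–C₆H₄–O⁻): pKₐ(p-nitrophenol) ≈ 7.2 — nitro group delocalises the charge; the classic chromogenic LG
RS⁻: pKₐ(RSH (a thiol)) ≈ 10.5 — moderately basic; rarely leaves without activation
NH₂⁻: pKₐ(NH₃) ≈ 38 — extremely strong base; never a leaving group

brosylate (OBs⁻) > dihydrogen phosphate > p-nitrophenoxide (p-O₂N–C₆H₄–O⁻) > RS⁻ > NH₂⁻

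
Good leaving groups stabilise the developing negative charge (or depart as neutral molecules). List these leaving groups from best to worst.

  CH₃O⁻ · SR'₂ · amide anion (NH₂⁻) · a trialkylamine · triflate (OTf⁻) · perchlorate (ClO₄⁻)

triflate (OTf⁻) > perchlorate (ClO₄⁻) > SR'₂ > a trialkylamine > CH₃O⁻ > amide anion (NH₂⁻)

Rank by basicity of the departing species: weakest base leaves most easily.
triflate (OTf⁻): pKₐ(CF₃SO₃H (triflic acid)) ≈ -14 — charge spread over three oxygens and a CF₃ group; the premier leaving group in synthesis
perchlorate (ClO₄⁻): pKₐ(HClO₄) ≈ -10 — extremely weak base; rarely used for safety reasons
SR'₂: pKₐ(R'₂SH⁺) ≈ -7 — neutral; leaves from a sulfonium salt (R–SR'₂⁺)
a trialkylamine: pKₐ(R'₃NH⁺) ≈ 10.7
CH₃O⁻: pKₐ(CH₃OH) ≈ 15.5
amide anion (NH₂⁻): pKₐ(NH₃) ≈ 38 — extremely strong base; never a leaving group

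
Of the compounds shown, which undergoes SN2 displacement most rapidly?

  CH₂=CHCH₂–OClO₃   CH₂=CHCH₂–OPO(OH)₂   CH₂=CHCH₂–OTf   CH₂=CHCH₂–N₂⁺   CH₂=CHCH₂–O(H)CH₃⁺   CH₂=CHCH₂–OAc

Identical carbon frameworks mean the comparison reduces to leaving-group quality.
Leaving-group ability tracks the stability of the departed species; conjugate-acid pKₐ is the usual yardstick (lower pKₐ → better LG).
CH₂=CHCH₂–N₂⁺ loses N₂: no meaningful conjugate acid; N₂ departs as an exceptionally stable neutral molecule
CH₂=CHCH₂–OTf loses OTf⁻: pKₐ(CF₃SO₃H (triflic acid)) ≈ -14
CH₂=CHCH₂–OClO₃ loses ClO₄⁻: pKₐ(HClO₄) ≈ -10
CH₂=CHCH₂–O(H)CH₃⁺ loses R'OH: pKₐ(R'OH₂⁺) ≈ -2.4
CH₂=CHCH₂–OPO(OH)₂ loses H₂PO₄⁻: pKₐ(H₃PO₄) ≈ 2.1
CH₂=CHCH₂–OAc loses AcO⁻: pKₐ(CH₃COOH) ≈ 4.8

CH₂=CHCH₂–N₂⁺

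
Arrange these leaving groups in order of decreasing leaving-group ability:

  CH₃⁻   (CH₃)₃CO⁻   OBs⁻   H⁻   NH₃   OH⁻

A good leaving group is a weak base: the lower the pKₐ of its conjugate acid, the more readily it departs.
OBs⁻: pKₐ(p-BrC₆H₄SO₃H) ≈ -2.8 — arenesulfonate with a p-bromo substituent
NH₃: pKₐ(NH₄⁺) ≈ 9.2 — neutral but moderately basic; leaves from R–NH₃⁺
OH⁻: pKₐ(H₂O) ≈ 15.7
(CH₃)₃CO⁻: pKₐ(t-BuOH) ≈ 18 — bulky, strongly basic alkoxide
H⁻: pKₐ(H₂) ≈ 36 — extremely strong base; leaves only in special hydride-transfer contexts
CH₃⁻: pKₐ(CH₄) ≈ 48 — unstabilised carbanion; the worst conceivable leaving group

OBs⁻ > NH₃ > OH⁻ > (CH₃)₃CO⁻ > H⁻ > CH₃⁻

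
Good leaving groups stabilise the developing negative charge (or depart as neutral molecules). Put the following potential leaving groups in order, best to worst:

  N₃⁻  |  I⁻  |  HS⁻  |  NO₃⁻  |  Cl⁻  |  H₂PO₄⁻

I⁻ > Cl⁻ > NO₃⁻ > H₂PO₄⁻ > N₃⁻ > HS⁻

Leaving-group ability tracks the stability of the departed species; conjugate-acid pKₐ is the usual yardstick (lower pKₐ → better LG).
I⁻: pKₐ(HI) ≈ -10
Cl⁻: pKₐ(HCl) ≈ -7 — moderately weak base
NO₃⁻: pKₐ(HNO₃) ≈ -1.3 — resonance-delocalised over three oxygens
H₂PO₄⁻: pKₐ(H₃PO₄) ≈ 2.1
N₃⁻: pKₐ(HN₃) ≈ 4.7 — linear, resonance-stabilised
HS⁻: pKₐ(H₂S) ≈ 7 — larger and more polarisable than the oxygen analogue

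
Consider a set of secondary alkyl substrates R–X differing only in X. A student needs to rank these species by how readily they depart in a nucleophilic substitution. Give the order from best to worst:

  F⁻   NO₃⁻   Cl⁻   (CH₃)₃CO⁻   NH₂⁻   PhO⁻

Cl⁻ > NO₃⁻ > F⁻ > PhO⁻ > (CH₃)₃CO⁻ > NH₂⁻

Cl⁻: pKₐ(HCl) ≈ -7 — moderately weak base
NO₃⁻: pKₐ(HNO₃) ≈ -1.3
F⁻: pKₐ(HF) ≈ 3.2 — small and strongly basic; the poor halide leaving group
PhO⁻: pKₐ(C₆H₅OH (phenol)) ≈ 10
(CH₃)₃CO⁻: pKₐ(t-BuOH) ≈ 18
NH₂⁻: pKₐ(NH₃) ≈ 38 — extremely strong base; never a leaving group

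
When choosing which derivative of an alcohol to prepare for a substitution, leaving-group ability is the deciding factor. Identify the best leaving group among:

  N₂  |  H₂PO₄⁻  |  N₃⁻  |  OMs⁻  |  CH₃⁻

N₂

Leaving-group ability tracks the stability of the departed species; conjugate-acid pKₐ is the usual yardstick (lower pKₐ → better LG).
N₂: no meaningful conjugate acid; N₂ departs as an exceptionally stable neutral molecule
OMs⁻: pKₐ(CH₃SO₃H (MsOH)) ≈ -1.9
H₂PO₄⁻: pKₐ(H₃PO₄) ≈ 2.1
N₃⁻: pKₐ(HN₃) ≈ 4.7
CH₃⁻: pKₐ(CH₄) ≈ 48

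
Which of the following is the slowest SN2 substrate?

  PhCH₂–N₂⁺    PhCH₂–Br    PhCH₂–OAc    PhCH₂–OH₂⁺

The skeletons are identical, so relative rate is governed entirely by leaving-group ability.
A good leaving group is a weak base: the lower the pKₐ of its conjugate acid, the more readily it departs.
PhCH₂–N₂⁺ loses N₂: no meaningful conjugate acid; N₂ departs as an exceptionally stable neutral molecule
PhCH₂–Br loses Br⁻: pKₐ(HBr) ≈ -9
PhCH₂–OH₂⁺ loses H₂O: pKₐ(H₃O⁺) ≈ -1.7
PhCH₂–OAc loses AcO⁻: pKₐ(CH₃COOH) ≈ 4.8

PhCH₂–OAc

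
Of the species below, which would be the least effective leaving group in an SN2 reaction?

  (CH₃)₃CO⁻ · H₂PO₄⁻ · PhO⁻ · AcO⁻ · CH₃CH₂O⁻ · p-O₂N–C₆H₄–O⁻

H₂PO₄⁻: pKₐ(H₃PO₄) ≈ 2.1
AcO⁻: pKₐ(CH₃COOH) ≈ 4.8
p-O₂N–C₆H₄–O⁻: pKₐ(p-nitrophenol) ≈ 7.2
PhO⁻: pKₐ(C₆H₅OH (phenol)) ≈ 10
CH₃CH₂O⁻: pKₐ(CH₃CH₂OH) ≈ 16
(CH₃)₃CO⁻: pKₐ(t-BuOH) ≈ 18

(CH₃)₃CO⁻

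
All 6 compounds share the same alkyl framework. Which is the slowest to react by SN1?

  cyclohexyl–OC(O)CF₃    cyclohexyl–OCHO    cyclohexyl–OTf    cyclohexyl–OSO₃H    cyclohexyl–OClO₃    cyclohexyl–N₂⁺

cyclohexyl–OCHO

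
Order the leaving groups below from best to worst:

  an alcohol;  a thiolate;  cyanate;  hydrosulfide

A good leaving group is a weak base: the lower the pKₐ of its conjugate acid, the more readily it departs.
an alcohol: pKₐ(R'OH₂⁺) ≈ -2.4 — neutral; leaves from a protonated ether (an oxonium ion, R–O(H)R'⁺)
cyanate: pKₐ(HOCN) ≈ 3.5 — resonance between N and O
hydrosulfide: pKₐ(H₂S) ≈ 7 — larger and more polarisable than the oxygen analogue
a thiolate: pKₐ(RSH (a thiol)) ≈ 10.5 — moderately basic; rarely leaves without activation

an alcohol > cyanate > hydrosulfide > a thiolate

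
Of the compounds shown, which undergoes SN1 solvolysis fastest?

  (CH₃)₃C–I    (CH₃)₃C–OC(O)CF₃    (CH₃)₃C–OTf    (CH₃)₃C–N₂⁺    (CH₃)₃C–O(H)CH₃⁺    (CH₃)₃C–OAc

(CH₃)₃C–N₂⁺

Same R in every case — rank the leaving groups.
Rank by basicity of the departing species: weakest base leaves most easily.
(CH₃)₃C–N₂⁺ loses N₂: no meaningful conjugate acid; N₂ departs as an exceptionally stable neutral molecule
(CH₃)₃C–OTf loses OTf⁻: pKₐ(CF₃SO₃H (triflic acid)) ≈ -14
(CH₃)₃C–I loses I⁻: pKₐ(HI) ≈ -10
(CH₃)₃C–O(H)CH₃⁺ loses R'OH: pKₐ(R'OH₂⁺) ≈ -2.4
(CH₃)₃C–OC(O)CF₃ loses CF₃COO⁻: pKₐ(CF₃COOH) ≈ 0.2
(CH₃)₃C–OAc loses AcO⁻: pKₐ(CH₃COOH) ≈ 4.8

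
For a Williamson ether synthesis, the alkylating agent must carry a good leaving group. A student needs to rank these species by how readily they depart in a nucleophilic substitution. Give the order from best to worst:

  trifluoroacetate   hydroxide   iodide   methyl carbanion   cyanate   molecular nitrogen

Rank by basicity of the departing species: weakest base leaves most easily.
molecular nitrogen: no meaningful conjugate acid; N₂ departs as an exceptionally stable neutral molecule
iodide: pKₐ(HI) ≈ -10
trifluoroacetate: pKₐ(CF₃COOH) ≈ 0.2 — strongly electron-withdrawing CF₃ stabilises the carboxylate
cyanate: pKₐ(HOCN) ≈ 3.5 — resonance between N and O
hydroxide: pKₐ(H₂O) ≈ 15.7 — strong base; essentially never leaves without prior activation
methyl carbanion: pKₐ(CH₄) ≈ 48 — unstabilised carbanion; the worst conceivable leaving group

molecular nitrogen > iodide > trifluoroacetate > cyanate > hydroxide > methyl carbanion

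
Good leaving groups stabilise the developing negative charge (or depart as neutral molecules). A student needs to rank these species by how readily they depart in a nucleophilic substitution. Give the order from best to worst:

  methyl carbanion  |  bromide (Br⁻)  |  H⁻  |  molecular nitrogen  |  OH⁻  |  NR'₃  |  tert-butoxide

Leaving-group ability tracks the stability of the departed species; conjugate-acid pKₐ is the usual yardstick (lower pKₐ → better LG).
molecular nitrogen: no meaningful conjugate acid; N₂ departs as an exceptionally stable neutral molecule
bromide (Br⁻): pKₐ(HBr) ≈ -9 — weak base; good leaving group
NR'₃: pKₐ(R'₃NH⁺) ≈ 10.7 — neutral but still a fairly strong base; Hofmann-elimination LG
OH⁻: pKₐ(H₂O) ≈ 15.7
tert-butoxide: pKₐ(t-BuOH) ≈ 18
H⁻: pKₐ(H₂) ≈ 36 — extremely strong base; leaves only in special hydride-transfer contexts
methyl carbanion: pKₐ(CH₄) ≈ 48

molecular nitrogen > bromide (Br⁻) > NR'₃ > OH⁻ > tert-butoxide > H⁻ > methyl carbanion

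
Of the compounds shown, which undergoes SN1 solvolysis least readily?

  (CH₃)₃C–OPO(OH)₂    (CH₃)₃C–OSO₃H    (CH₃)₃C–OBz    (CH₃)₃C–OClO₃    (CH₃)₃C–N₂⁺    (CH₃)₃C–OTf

(CH₃)₃C–OBz

The skeletons are identical, so relative rate is governed entirely by leaving-group ability.
A good leaving group is a weak base: the lower the pKₐ of its conjugate acid, the more readily it departs.
(CH₃)₃C–N₂⁺ loses N₂: no meaningful conjugate acid; N₂ departs as an exceptionally stable neutral molecule
(CH₃)₃C–OTf loses OTf⁻: pKₐ(CF₃SO₃H (triflic acid)) ≈ -14
(CH₃)₃C–OClO₃ loses ClO₄⁻: pKₐ(HClO₄) ≈ -10
(CH₃)₃C–OSO₃H loses HSO₄⁻: pKₐ(H₂SO₄) ≈ -3
(CH₃)₃C–OPO(OH)₂ loses H₂PO₄⁻: pKₐ(H₃PO₄) ≈ 2.1
(CH₃)₃C–OBz loses PhCOO⁻: pKₐ(C₆H₅COOH) ≈ 4.2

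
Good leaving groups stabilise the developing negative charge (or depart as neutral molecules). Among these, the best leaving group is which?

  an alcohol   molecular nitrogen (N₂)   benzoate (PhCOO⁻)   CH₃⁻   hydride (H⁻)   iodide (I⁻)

molecular nitrogen (N₂)

A good leaving group is a weak base: the lower the pKₐ of its conjugate acid, the more readily it departs.
molecular nitrogen (N₂): no meaningful conjugate acid; N₂ departs as an exceptionally stable neutral molecule
iodide (I⁻): pKₐ(HI) ≈ -10
an alcohol: pKₐ(R'OH₂⁺) ≈ -2.4
benzoate (PhCOO⁻): pKₐ(C₆H₅COOH) ≈ 4.2
hydride (H⁻): pKₐ(H₂) ≈ 36
CH₃⁻: pKₐ(CH₄) ≈ 48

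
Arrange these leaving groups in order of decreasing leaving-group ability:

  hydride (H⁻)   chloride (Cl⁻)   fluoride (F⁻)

chloride (Cl⁻) > fluoride (F⁻) > hydride (H⁻)

chloride (Cl⁻): pKₐ(HCl) ≈ -7
fluoride (F⁻): pKₐ(HF) ≈ 3.2 — small and strongly basic; the poor halide leaving group
hydride (H⁻): pKₐ(H₂) ≈ 36 — extremely strong base; leaves only in special hydride-transfer contexts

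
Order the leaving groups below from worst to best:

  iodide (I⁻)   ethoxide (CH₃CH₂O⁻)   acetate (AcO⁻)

The more stable X⁻ (or X) is on its own — i.e. the weaker a base it is — the better a leaving group it makes.
iodide (I⁻): pKₐ(HI) ≈ -10
acetate (AcO⁻): pKₐ(CH₃COOH) ≈ 4.8
ethoxide (CH₃CH₂O⁻): pKₐ(CH₃CH₂OH) ≈ 16
The question asks for worst first, so the sequence is read in increasing leaving-group ability.

ethoxide (CH₃CH₂O⁻) < acetate (AcO⁻) < iodide (I⁻)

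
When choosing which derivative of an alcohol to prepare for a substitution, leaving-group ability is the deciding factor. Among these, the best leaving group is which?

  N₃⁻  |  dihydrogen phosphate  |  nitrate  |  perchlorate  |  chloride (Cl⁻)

perchlorate

The more stable X⁻ (or X) is on its own — i.e. the weaker a base it is — the better a leaving group it makes.
perchlorate: pKₐ(HClO₄) ≈ -10
chloride (Cl⁻): pKₐ(HCl) ≈ -7
nitrate: pKₐ(HNO₃) ≈ -1.3
dihydrogen phosphate: pKₐ(H₃PO₄) ≈ 2.1
N₃⁻: pKₐ(HN₃) ≈ 4.7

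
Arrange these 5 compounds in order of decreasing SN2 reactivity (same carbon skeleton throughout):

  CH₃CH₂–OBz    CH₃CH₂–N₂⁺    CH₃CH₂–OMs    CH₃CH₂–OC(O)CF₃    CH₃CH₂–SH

CH₃CH₂–N₂⁺ > CH₃CH₂–OMs > CH₃CH₂–OC(O)CF₃ > CH₃CH₂–OBz > CH₃CH₂–SH

Same R in every case — rank the leaving groups.
Leaving-group ability tracks the stability of the departed species; conjugate-acid pKₐ is the usual yardstick (lower pKₐ → better LG).
CH₃CH₂–N₂⁺ loses N₂: no meaningful conjugate acid; N₂ departs as an exceptionally stable neutral molecule
CH₃CH₂–OMs loses OMs⁻: pKₐ(CH₃SO₃H (MsOH)) ≈ -1.9
CH₃CH₂–OC(O)CF₃ loses CF₃COO⁻: pKₐ(CF₃COOH) ≈ 0.2
CH₃CH₂–OBz loses PhCOO⁻: pKₐ(C₆H₅COOH) ≈ 4.2
CH₃CH₂–SH loses HS⁻: pKₐ(H₂S) ≈ 7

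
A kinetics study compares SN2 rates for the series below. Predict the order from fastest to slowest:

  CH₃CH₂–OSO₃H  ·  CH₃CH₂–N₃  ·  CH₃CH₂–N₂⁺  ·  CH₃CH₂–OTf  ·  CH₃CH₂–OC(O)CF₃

CH₃CH₂–N₂⁺ > CH₃CH₂–OTf > CH₃CH₂–OSO₃H > CH₃CH₂–OC(O)CF₃ > CH₃CH₂–N₃

The skeletons are identical, so relative rate is governed entirely by leaving-group ability.
The more stable X⁻ (or X) is on its own — i.e. the weaker a base it is — the better a leaving group it makes.
CH₃CH₂–N₂⁺ loses N₂: no meaningful conjugate acid; N₂ departs as an exceptionally stable neutral molecule
CH₃CH₂–OTf loses OTf⁻: pKₐ(CF₃SO₃H (triflic acid)) ≈ -14
CH₃CH₂–OSO₃H loses HSO₄⁻: pKₐ(H₂SO₄) ≈ -3
CH₃CH₂–OC(O)CF₃ loses CF₃COO⁻: pKₐ(CF₃COOH) ≈ 0.2
CH₃CH₂–N₃ loses N₃⁻: pKₐ(HN₃) ≈ 4.7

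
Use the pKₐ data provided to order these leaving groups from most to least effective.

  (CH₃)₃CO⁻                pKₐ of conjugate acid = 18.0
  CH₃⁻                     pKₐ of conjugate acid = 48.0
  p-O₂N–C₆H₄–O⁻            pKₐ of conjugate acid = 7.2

Lower conjugate-acid pKₐ ⇒ weaker base ⇒ better leaving group.
Sorting by the given values: p-O₂N–C₆H₄–O⁻ (7.2), (CH₃)₃CO⁻ (18.0), CH₃⁻ (48.0).

p-O₂N–C₆H₄–O⁻ > (CH₃)₃CO⁻ > CH₃⁻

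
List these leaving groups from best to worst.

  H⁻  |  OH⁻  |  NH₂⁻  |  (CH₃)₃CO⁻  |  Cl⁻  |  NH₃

Cl⁻ > NH₃ > OH⁻ > (CH₃)₃CO⁻ > H⁻ > NH₂⁻

The more stable X⁻ (or X) is on its own — i.e. the weaker a base it is — the better a leaving group it makes.
Cl⁻: pKₐ(HCl) ≈ -7
NH₃: pKₐ(NH₄⁺) ≈ 9.2
OH⁻: pKₐ(H₂O) ≈ 15.7
(CH₃)₃CO⁻: pKₐ(t-BuOH) ≈ 18
H⁻: pKₐ(H₂) ≈ 36
NH₂⁻: pKₐ(NH₃) ≈ 38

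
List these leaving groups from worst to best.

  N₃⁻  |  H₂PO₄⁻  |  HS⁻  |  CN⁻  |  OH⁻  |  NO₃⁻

Rank by basicity of the departing species: weakest base leaves most easily.
NO₃⁻: pKₐ(HNO₃) ≈ -1.3 — resonance-delocalised over three oxygens
H₂PO₄⁻: pKₐ(H₃PO₄) ≈ 2.1
N₃⁻: pKₐ(HN₃) ≈ 4.7 — linear, resonance-stabilised
HS⁻: pKₐ(H₂S) ≈ 7
CN⁻: pKₐ(HCN) ≈ 9.2
OH⁻: pKₐ(H₂O) ≈ 15.7 — strong base; essentially never leaves without prior activation
Reversing gives the worst-to-best order requested.

OH⁻ < CN⁻ < HS⁻ < N₃⁻ < H₂PO₄⁻ < NO₃⁻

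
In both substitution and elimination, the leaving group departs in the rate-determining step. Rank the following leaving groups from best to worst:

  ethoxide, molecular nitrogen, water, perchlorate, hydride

molecular nitrogen: no meaningful conjugate acid; N₂ departs as an exceptionally stable neutral molecule
perchlorate: pKₐ(HClO₄) ≈ -10
water: pKₐ(H₃O⁺) ≈ -1.7
ethoxide: pKₐ(CH₃CH₂OH) ≈ 16
hydride: pKₐ(H₂) ≈ 36

molecular nitrogen > perchlorate > water > ethoxide > hydride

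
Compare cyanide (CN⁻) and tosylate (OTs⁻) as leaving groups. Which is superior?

tosylate (OTs⁻)

tosylate (OTs⁻) is the better leaving group.
pKₐ(p-CH₃C₆H₄SO₃H (TsOH)) ≈ -2.8 versus pKₐ(HCN) ≈ 9.2: tosylate (OTs⁻) is the much weaker base.
Resonance-delocalised arenesulfonate.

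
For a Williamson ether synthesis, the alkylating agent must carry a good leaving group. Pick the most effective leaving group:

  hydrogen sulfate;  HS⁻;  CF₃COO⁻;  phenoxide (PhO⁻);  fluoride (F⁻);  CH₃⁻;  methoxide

hydrogen sulfate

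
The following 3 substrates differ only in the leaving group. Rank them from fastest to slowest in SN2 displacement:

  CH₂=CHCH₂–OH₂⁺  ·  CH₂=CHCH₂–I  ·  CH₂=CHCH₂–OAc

CH₂=CHCH₂–I > CH₂=CHCH₂–OH₂⁺ > CH₂=CHCH₂–OAc

The skeletons are identical, so relative rate is governed entirely by leaving-group ability.
Leaving-group ability tracks the stability of the departed species; conjugate-acid pKₐ is the usual yardstick (lower pKₐ → better LG).
CH₂=CHCH₂–I loses I⁻: pKₐ(HI) ≈ -10
CH₂=CHCH₂–OH₂⁺ loses H₂O: pKₐ(H₃O⁺) ≈ -1.7
CH₂=CHCH₂–OAc loses AcO⁻: pKₐ(CH₃COOH) ≈ 4.8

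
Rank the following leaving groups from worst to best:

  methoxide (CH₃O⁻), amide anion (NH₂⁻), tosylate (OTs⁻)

Rank by basicity of the departing species: weakest base leaves most easily.
tosylate (OTs⁻): pKₐ(p-CH₃C₆H₄SO₃H (TsOH)) ≈ -2.8 — resonance-delocalised arenesulfonate
methoxide (CH₃O⁻): pKₐ(CH₃OH) ≈ 15.5 — strong base; alkoxides do not leave unassisted
amide anion (NH₂⁻): pKₐ(NH₃) ≈ 38
The question asks for worst first, so the sequence is read in increasing leaving-group ability.

amide anion (NH₂⁻) < methoxide (CH₃O⁻) < tosylate (OTs⁻)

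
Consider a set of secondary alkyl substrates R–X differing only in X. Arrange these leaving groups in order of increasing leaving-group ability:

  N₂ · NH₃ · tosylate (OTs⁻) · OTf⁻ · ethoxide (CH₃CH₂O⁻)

N₂: no meaningful conjugate acid; N₂ departs as an exceptionally stable neutral molecule
OTf⁻: pKₐ(CF₃SO₃H (triflic acid)) ≈ -14
tosylate (OTs⁻): pKₐ(p-CH₃C₆H₄SO₃H (TsOH)) ≈ -2.8 — resonance-delocalised arenesulfonate
NH₃: pKₐ(NH₄⁺) ≈ 9.2 — neutral but moderately basic; leaves from R–NH₃⁺
ethoxide (CH₃CH₂O⁻): pKₐ(CH₃CH₂OH) ≈ 16
Listed from poorest to best leaving group as asked.

ethoxide (CH₃CH₂O⁻) < NH₃ < tosylate (OTs⁻) < OTf⁻ < N₂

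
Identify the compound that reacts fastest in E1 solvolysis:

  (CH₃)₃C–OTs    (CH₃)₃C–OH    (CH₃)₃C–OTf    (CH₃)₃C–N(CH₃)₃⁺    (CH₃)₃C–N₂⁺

The skeletons are identical, so relative rate is governed entirely by leaving-group ability.
Leaving-group ability tracks the stability of the departed species; conjugate-acid pKₐ is the usual yardstick (lower pKₐ → better LG).
(CH₃)₃C–N₂⁺ loses N₂: no meaningful conjugate acid; N₂ departs as an exceptionally stable neutral molecule
(CH₃)₃C–OTf loses OTf⁻: pKₐ(CF₃SO₃H (triflic acid)) ≈ -14
(CH₃)₃C–OTs loses OTs⁻: pKₐ(p-CH₃C₆H₄SO₃H (TsOH)) ≈ -2.8
(CH₃)₃C–N(CH₃)₃⁺ loses NR'₃: pKₐ(R'₃NH⁺) ≈ 10.7
(CH₃)₃C–OH loses OH⁻: pKₐ(H₂O) ≈ 15.7

(CH₃)₃C–N₂⁺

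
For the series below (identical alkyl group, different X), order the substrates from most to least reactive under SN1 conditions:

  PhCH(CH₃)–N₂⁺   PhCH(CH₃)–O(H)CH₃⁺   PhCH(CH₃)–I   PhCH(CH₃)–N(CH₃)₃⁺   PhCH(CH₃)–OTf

PhCH(CH₃)–N₂⁺ > PhCH(CH₃)–OTf > PhCH(CH₃)–I > PhCH(CH₃)–O(H)CH₃⁺ > PhCH(CH₃)–N(CH₃)₃⁺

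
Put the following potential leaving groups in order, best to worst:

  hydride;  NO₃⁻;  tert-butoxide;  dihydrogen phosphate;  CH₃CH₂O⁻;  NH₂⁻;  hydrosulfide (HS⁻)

NO₃⁻ > dihydrogen phosphate > hydrosulfide (HS⁻) > CH₃CH₂O⁻ > tert-butoxide > hydride > NH₂⁻

The more stable X⁻ (or X) is on its own — i.e. the weaker a base it is — the better a leaving group it makes.
NO₃⁻: pKₐ(HNO₃) ≈ -1.3
dihydrogen phosphate: pKₐ(H₃PO₄) ≈ 2.1
hydrosulfide (HS⁻): pKₐ(H₂S) ≈ 7
CH₃CH₂O⁻: pKₐ(CH₃CH₂OH) ≈ 16
tert-butoxide: pKₐ(t-BuOH) ≈ 18
hydride: pKₐ(H₂) ≈ 36
NH₂⁻: pKₐ(NH₃) ≈ 38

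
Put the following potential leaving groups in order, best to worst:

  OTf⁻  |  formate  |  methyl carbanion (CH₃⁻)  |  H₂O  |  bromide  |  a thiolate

OTf⁻ > bromide > H₂O > formate > a thiolate > methyl carbanion (CH₃⁻)

Leaving-group ability tracks the stability of the departed species; conjugate-acid pKₐ is the usual yardstick (lower pKₐ → better LG).
OTf⁻: pKₐ(CF₃SO₃H (triflic acid)) ≈ -14 — charge spread over three oxygens and a CF₃ group; the premier leaving group in synthesis
bromide: pKₐ(HBr) ≈ -9 — weak base; good leaving group
H₂O: pKₐ(H₃O⁺) ≈ -1.7 — neutral; leaves from a protonated alcohol (R–OH₂⁺)
formate: pKₐ(HCOOH) ≈ 3.8
a thiolate: pKₐ(RSH (a thiol)) ≈ 10.5
methyl carbanion (CH₃⁻): pKₐ(CH₄) ≈ 48 — unstabilised carbanion; the worst conceivable leaving group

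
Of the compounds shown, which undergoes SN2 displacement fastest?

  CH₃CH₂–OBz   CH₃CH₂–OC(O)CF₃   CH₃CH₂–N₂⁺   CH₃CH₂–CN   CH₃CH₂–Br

CH₃CH₂–N₂⁺

With the same alkyl group throughout, only the leaving group differentiates the rates.
Leaving-group ability tracks the stability of the departed species; conjugate-acid pKₐ is the usual yardstick (lower pKₐ → better LG).
CH₃CH₂–N₂⁺ loses N₂: no meaningful conjugate acid; N₂ departs as an exceptionally stable neutral molecule
CH₃CH₂–Br loses Br⁻: pKₐ(HBr) ≈ -9
CH₃CH₂–OC(O)CF₃ loses CF₃COO⁻: pKₐ(CF₃COOH) ≈ 0.2
CH₃CH₂–OBz loses PhCOO⁻: pKₐ(C₆H₅COOH) ≈ 4.2
CH₃CH₂–CN loses CN⁻: pKₐ(HCN) ≈ 9.2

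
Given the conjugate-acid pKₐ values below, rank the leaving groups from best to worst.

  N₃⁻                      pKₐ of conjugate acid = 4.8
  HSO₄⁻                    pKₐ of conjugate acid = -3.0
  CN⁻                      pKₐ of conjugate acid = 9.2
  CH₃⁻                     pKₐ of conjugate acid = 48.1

HSO₄⁻ > N₃⁻ > CN⁻ > CH₃⁻

Lower conjugate-acid pKₐ ⇒ weaker base ⇒ better leaving group.
Sorting by the given values: HSO₄⁻ (-3.0), N₃⁻ (4.8), CN⁻ (9.2), CH₃⁻ (48.1).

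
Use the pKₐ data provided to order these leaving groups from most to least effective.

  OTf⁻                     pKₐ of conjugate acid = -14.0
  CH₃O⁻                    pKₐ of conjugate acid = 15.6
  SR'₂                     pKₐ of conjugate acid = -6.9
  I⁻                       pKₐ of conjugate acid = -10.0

OTf⁻ > I⁻ > SR'₂ > CH₃O⁻

Lower conjugate-acid pKₐ ⇒ weaker base ⇒ better leaving group.
Sorting by the given values: OTf⁻ (-14.0), I⁻ (-10.0), SR'₂ (-6.9), CH₃O⁻ (15.6).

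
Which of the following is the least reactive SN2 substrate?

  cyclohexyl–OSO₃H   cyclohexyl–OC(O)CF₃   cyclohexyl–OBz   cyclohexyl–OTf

cyclohexyl–OBz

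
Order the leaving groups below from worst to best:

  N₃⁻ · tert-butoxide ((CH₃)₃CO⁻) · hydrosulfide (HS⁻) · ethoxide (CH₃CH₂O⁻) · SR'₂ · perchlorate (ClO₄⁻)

tert-butoxide ((CH₃)₃CO⁻) < ethoxide (CH₃CH₂O⁻) < hydrosulfide (HS⁻) < N₃⁻ < SR'₂ < perchlorate (ClO₄⁻)

The more stable X⁻ (or X) is on its own — i.e. the weaker a base it is — the better a leaving group it makes.
perchlorate (ClO₄⁻): pKₐ(HClO₄) ≈ -10
SR'₂: pKₐ(R'₂SH⁺) ≈ -7
N₃⁻: pKₐ(HN₃) ≈ 4.7
hydrosulfide (HS⁻): pKₐ(H₂S) ≈ 7
ethoxide (CH₃CH₂O⁻): pKₐ(CH₃CH₂OH) ≈ 16
tert-butoxide ((CH₃)₃CO⁻): pKₐ(t-BuOH) ≈ 18
Listed from poorest to best leaving group as asked.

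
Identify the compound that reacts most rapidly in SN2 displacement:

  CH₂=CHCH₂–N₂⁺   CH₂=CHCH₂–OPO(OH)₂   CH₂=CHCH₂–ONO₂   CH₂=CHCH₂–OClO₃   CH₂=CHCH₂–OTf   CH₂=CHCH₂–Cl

CH₂=CHCH₂–N₂⁺

The skeletons are identical, so relative rate is governed entirely by leaving-group ability.
The more stable X⁻ (or X) is on its own — i.e. the weaker a base it is — the better a leaving group it makes.
CH₂=CHCH₂–N₂⁺ loses N₂: no meaningful conjugate acid; N₂ departs as an exceptionally stable neutral molecule
CH₂=CHCH₂–OTf loses OTf⁻: pKₐ(CF₃SO₃H (triflic acid)) ≈ -14
CH₂=CHCH₂–OClO₃ loses ClO₄⁻: pKₐ(HClO₄) ≈ -10
CH₂=CHCH₂–Cl loses Cl⁻: pKₐ(HCl) ≈ -7
CH₂=CHCH₂–ONO₂ loses NO₃⁻: pKₐ(HNO₃) ≈ -1.3
CH₂=CHCH₂–OPO(OH)₂ loses H₂PO₄⁻: pKₐ(H₃PO₄) ≈ 2.1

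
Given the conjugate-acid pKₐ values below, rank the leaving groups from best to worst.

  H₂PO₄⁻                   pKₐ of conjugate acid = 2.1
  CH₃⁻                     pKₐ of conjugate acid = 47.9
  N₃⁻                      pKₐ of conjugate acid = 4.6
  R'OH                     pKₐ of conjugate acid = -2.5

Lower conjugate-acid pKₐ ⇒ weaker base ⇒ better leaving group.
Sorting by the given values: R'OH (-2.5), H₂PO₄⁻ (2.1), N₃⁻ (4.6), CH₃⁻ (47.9).

R'OH > H₂PO₄⁻ > N₃⁻ > CH₃⁻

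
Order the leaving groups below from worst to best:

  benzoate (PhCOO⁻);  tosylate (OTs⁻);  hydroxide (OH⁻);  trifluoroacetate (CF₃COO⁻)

tosylate (OTs⁻): pKₐ(p-CH₃C₆H₄SO₃H (TsOH)) ≈ -2.8 — resonance-delocalised arenesulfonate
trifluoroacetate (CF₃COO⁻): pKₐ(CF₃COOH) ≈ 0.2 — strongly electron-withdrawing CF₃ stabilises the carboxylate
benzoate (PhCOO⁻): pKₐ(C₆H₅COOH) ≈ 4.2
hydroxide (OH⁻): pKₐ(H₂O) ≈ 15.7
The question asks for worst first, so the sequence is read in increasing leaving-group ability.

hydroxide (OH⁻) < benzoate (PhCOO⁻) < trifluoroacetate (CF₃COO⁻) < tosylate (OTs⁻)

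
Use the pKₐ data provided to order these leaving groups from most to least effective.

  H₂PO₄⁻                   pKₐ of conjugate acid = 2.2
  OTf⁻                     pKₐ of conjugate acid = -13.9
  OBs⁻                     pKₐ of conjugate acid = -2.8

OTf⁻ > OBs⁻ > H₂PO₄⁻

Lower conjugate-acid pKₐ ⇒ weaker base ⇒ better leaving group.
Sorting by the given values: OTf⁻ (-13.9), OBs⁻ (-2.8), H₂PO₄⁻ (2.2).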